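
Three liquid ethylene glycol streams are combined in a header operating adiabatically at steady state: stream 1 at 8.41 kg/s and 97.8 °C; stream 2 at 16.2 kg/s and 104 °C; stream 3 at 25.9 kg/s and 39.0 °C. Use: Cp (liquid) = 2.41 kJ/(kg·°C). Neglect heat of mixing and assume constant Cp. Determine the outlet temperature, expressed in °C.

T_out = 69.6 °C

No heat crosses the boundary, so H_out = H_in.
T_out = Σ ṁᵢCp,ᵢTᵢ / Σ ṁᵢCp,ᵢ
      = 8476.9 / 121.73 = 69.638 °C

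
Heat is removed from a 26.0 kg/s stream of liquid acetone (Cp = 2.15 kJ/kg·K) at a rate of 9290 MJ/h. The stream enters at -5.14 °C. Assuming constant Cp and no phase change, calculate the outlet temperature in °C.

T_out = -51.3 °C

Q = 9290 MJ/h = 2580.6 kJ/s
ΔT = Q/(ṁ·Cp) = 2580.6/(26.0×2.15) = 46.164 K
T_out = -5.14 − 46.164 = -51.304 °C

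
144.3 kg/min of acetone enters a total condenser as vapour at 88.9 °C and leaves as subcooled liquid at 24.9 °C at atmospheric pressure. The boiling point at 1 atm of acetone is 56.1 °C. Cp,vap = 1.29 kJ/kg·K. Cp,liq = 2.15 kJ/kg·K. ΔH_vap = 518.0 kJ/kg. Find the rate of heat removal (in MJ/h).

Q_c = 5430 MJ/h

vapour 88.9→56.1 °C: -42.312 kJ/kg
condensation at 56.1 °C: -518 kJ/kg
liquid 56.1→24.9 °C: -67.08 kJ/kg
Δh = -42.312 + -518 + -67.08 = -627.39 kJ/kg
Q = ṁ·Δh = 144.3 kg/min × -627.39 kJ/kg = -90533 kJ/min
|Q| = 1508.9 kW = 5432 MJ/h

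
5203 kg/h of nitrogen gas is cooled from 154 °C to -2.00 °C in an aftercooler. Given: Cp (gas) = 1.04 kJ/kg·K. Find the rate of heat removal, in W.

Q_c = 234000 W

Q = ṁ·Cp·ΔT = 5203 × 1.04 × (-2.00 − 154) = -844130 kJ/h
Converting: 844130 / 3600 s = 234.48 kW
Cooling duty = 234480 W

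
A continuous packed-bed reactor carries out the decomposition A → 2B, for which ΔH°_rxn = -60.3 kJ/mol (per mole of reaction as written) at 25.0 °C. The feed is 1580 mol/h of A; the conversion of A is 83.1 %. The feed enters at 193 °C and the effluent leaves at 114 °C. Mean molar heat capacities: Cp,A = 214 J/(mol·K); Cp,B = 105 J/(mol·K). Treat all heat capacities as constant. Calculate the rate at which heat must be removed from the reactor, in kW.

Q_out = 29.5 kW

Extent of reaction ξ = 0.831 × 1580 = 1313 mol/h
Reaction term: ξ·ΔH°_rxn = 1313 × -60.3 = -79173 kJ/h
Sensible, feed 193→25 °C: -56804 kJ/h
Outlet flows (mol/h): A 267.02, B 2626
Sensible, products 25→114 °C: 29625 kJ/h
Q = ΔH = -106350 kJ/h = -29.542 kW
Heat removed = 29.542 kW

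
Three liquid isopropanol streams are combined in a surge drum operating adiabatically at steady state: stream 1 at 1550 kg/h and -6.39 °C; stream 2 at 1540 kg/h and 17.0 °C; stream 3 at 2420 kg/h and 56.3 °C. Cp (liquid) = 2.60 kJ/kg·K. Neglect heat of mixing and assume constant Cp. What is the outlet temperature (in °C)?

No heat crosses the boundary, so H_out = H_in.
Σ ṁᵢCp,ᵢTᵢ = 1550×2.60×-6.39 + 1540×2.60×17.0 + 2420×2.60×56.3 = 396560
Σ ṁᵢCp,ᵢ = 1550×2.60 + 1540×2.60 + 2420×2.60 = 14326
T_out = 396560 / 14326 = 27.681 °C

T_out = 27.7 °C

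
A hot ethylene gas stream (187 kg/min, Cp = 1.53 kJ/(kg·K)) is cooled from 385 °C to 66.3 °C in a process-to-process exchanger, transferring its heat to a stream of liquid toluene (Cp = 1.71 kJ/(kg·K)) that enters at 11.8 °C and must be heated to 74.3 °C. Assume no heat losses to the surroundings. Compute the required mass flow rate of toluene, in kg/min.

ṁ_c = 853 kg/min

Heat released by hot stream: Q = 187 × 1.53 × (385 − 66.3) = 91183 kJ/min
Energy balance on cold side (adiabatic exchanger): Q = ṁ_c·Cp_c·(T_c,out − T_c,in)
ṁ_c = 91183 / [1.71 × (74.3 − 11.8)] = 853.18 kg/min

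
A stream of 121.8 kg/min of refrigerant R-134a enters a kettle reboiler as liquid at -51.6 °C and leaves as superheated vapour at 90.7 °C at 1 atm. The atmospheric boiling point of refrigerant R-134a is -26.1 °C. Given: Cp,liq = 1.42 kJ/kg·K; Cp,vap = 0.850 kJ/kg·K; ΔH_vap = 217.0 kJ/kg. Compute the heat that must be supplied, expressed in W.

Q = 716000 W

liquid -51.6→-26.1 °C: 36.21 kJ/kg
vaporisation at -26.1 °C: 217 kJ/kg
vapour -26.1→90.7 °C: 99.28 kJ/kg
Δh = 36.21 + 217 + 99.28 = 352.49 kJ/kg
Q = ṁ·Δh = 121.8 kg/min × 352.49 kJ/kg = 42933 kJ/min
|Q| = 715.55 kW = 715550 W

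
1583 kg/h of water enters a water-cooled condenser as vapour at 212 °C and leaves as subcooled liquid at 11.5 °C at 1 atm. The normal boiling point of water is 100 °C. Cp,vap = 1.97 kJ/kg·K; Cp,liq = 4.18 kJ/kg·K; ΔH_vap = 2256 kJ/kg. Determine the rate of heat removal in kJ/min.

vapour 212→100 °C: -220.64 kJ/kg
condensation at 100 °C: -2256 kJ/kg
liquid 100→11.5 °C: -369.93 kJ/kg
Δh = -220.64 + -2256 + -369.93 = -2846.6 kJ/kg
Q = ṁ·Δh = 1583 kg/h × -2846.6 kJ/kg = -4.5061e+06 kJ/h
|Q| = 1251.7 kW = 75102 kJ/min

Q_c = 75100 kJ/min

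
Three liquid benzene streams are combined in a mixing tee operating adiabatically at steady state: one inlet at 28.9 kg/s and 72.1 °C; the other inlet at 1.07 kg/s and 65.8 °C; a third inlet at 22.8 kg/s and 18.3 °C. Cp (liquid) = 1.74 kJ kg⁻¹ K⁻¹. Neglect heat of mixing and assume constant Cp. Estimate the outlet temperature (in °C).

Adiabatic, steady state ⇒ Σ ṁᵢCp,ᵢ(T_out − Tᵢ) = 0
Σ ṁᵢCp,ᵢTᵢ = 28.9×1.74×72.1 + 1.07×1.74×65.8 + 22.8×1.74×18.3 = 4474.1
Σ ṁᵢCp,ᵢ = 28.9×1.74 + 1.07×1.74 + 22.8×1.74 = 91.82
T_out = 4474.1 / 91.82 = 48.727 °C

T_out = 48.7 °C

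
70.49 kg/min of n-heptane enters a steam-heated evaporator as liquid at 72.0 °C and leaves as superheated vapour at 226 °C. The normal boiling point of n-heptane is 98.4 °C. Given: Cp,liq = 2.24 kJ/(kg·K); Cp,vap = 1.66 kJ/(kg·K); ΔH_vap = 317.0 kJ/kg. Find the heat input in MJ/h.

liquid 72.0→98.4 °C: 59.136 kJ/kg
vaporisation at 98.4 °C: 317 kJ/kg
vapour 98.4→226 °C: 211.82 kJ/kg
Δh = 59.136 + 317 + 211.82 = 587.95 kJ/kg
Q = ṁ·Δh = 70.49 kg/min × 587.95 kJ/kg = 41445 kJ/min
|Q| = 690.75 kW = 2486.7 MJ/h

Q = 2490 MJ/h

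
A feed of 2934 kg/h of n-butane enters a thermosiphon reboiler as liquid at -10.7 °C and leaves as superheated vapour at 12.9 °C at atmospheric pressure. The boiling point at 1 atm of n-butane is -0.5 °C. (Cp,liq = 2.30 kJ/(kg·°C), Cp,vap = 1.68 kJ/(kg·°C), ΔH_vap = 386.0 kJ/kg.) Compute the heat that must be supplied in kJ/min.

Q = 21100 kJ/min

liquid -10.7→-0.5 °C: 23.46 kJ/kg
vaporisation at -0.5 °C: 386 kJ/kg
vapour -0.5→12.9 °C: 22.512 kJ/kg
Δh = 23.46 + 386 + 22.512 = 431.97 kJ/kg
Q = ṁ·Δh = 2934 kg/h × 431.97 kJ/kg = 1.2674e+06 kJ/h
|Q| = 352.06 kW = 21123 kJ/min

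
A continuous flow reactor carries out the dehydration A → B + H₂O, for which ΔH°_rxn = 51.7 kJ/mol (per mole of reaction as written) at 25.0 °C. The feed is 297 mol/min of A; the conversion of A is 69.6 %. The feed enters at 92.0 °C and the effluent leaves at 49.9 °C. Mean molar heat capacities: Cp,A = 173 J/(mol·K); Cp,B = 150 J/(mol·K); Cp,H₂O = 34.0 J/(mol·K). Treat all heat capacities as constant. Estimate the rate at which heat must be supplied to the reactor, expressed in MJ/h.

Extent of reaction ξ = 0.696 × 297 = 206.71 mol/min
Reaction term: ξ·ΔH°_rxn = 206.71 × 51.7 = 10687 kJ/min
Sensible, feed 92.0→25 °C: -3442.5 kJ/min
Outlet flows (mol/min): A 90.288, B 206.71, H₂O 206.71
Sensible, products 25→49.9 °C: 1336 kJ/min
Q = ΔH = 8580.5 kJ/min = 143.01 kW
Heat supplied = 514.83 MJ/h

Q_in = 515 MJ/h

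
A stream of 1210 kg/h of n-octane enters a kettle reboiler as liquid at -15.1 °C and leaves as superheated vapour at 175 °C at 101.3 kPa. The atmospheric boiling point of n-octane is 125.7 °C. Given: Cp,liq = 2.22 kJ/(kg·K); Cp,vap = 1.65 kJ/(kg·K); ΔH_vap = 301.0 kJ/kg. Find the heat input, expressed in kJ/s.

liquid -15.1→125.7 °C: 312.58 kJ/kg
vaporisation at 125.7 °C: 301 kJ/kg
vapour 125.7→175 °C: 81.345 kJ/kg
Δh = 312.58 + 301 + 81.345 = 694.92 kJ/kg
Q = ṁ·Δh = 1210 kg/h × 694.92 kJ/kg = 840850 kJ/h
|Q| = 233.57 kW

Q = 234 kJ/s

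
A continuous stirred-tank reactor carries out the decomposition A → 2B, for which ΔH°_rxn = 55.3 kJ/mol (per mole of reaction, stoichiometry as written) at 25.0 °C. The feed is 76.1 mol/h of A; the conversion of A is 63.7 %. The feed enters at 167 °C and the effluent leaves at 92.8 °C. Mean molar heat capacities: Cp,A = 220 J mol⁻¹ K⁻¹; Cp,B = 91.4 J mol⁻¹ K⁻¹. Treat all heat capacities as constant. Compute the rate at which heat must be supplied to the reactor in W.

Extent of reaction ξ = 0.637 × 76.1 = 48.476 mol/h
Reaction term: ξ·ΔH°_rxn = 48.476 × 55.3 = 2680.7 kJ/h
Sensible, feed 167→25 °C: -2377.4 kJ/h
Outlet flows (mol/h): A 27.624, B 96.951
Sensible, products 25→92.8 °C: 1012.8 kJ/h
Q = ΔH = 1316.2 kJ/h = 0.36561 kW
Heat supplied = 365.61 W

Q_in = 366 W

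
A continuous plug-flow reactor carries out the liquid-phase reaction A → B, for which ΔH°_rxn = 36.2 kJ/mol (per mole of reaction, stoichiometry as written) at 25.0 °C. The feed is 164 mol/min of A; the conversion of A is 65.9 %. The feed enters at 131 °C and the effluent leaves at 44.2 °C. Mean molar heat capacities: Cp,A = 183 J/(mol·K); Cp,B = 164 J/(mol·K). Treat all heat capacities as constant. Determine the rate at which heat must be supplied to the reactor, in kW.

Extent of reaction ξ = 0.659 × 164 = 108.08 mol/min
Reaction term: ξ·ΔH°_rxn = 108.08 × 36.2 = 3912.4 kJ/min
Sensible, feed 131→25 °C: -3181.3 kJ/min
Outlet flows (mol/min): A 55.924, B 108.08
Sensible, products 25→44.2 °C: 536.8 kJ/min
Q = ΔH = 1267.9 kJ/min = 21.131 kW
Heat supplied = 21.131 kW

Q_in = 21.1 kW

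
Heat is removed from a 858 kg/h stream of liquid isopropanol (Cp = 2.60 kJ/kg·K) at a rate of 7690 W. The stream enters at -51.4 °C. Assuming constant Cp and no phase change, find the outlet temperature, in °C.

Q = 7690 W = 27684 kJ/h
ΔT = Q/(ṁ·Cp) = 27684/(858×2.60) = 12.41 K
T_out = -51.4 − 12.41 = -63.81 °C

T_out = -63.8 °C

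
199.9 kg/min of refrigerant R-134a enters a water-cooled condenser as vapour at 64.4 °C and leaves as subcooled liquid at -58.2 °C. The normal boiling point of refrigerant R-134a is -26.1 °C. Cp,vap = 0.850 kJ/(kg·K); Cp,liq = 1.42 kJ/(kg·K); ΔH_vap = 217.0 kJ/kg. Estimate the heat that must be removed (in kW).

Q_c = 1130 kW

vapour 64.4→-26.1 °C: -76.925 kJ/kg
condensation at -26.1 °C: -217 kJ/kg
liquid -26.1→-58.2 °C: -45.582 kJ/kg
Δh = -76.925 + -217 + -45.582 = -339.51 kJ/kg
Q = ṁ·Δh = 199.9 kg/min × -339.51 kJ/kg = -67867 kJ/min
|Q| = 1131.1 kW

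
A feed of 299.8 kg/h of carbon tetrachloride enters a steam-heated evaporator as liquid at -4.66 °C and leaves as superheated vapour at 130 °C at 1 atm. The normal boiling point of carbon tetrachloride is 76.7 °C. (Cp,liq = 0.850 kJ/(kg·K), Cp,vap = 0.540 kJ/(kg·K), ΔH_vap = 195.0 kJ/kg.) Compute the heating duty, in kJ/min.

Q = 1460 kJ/min

liquid -4.66→76.7 °C: 69.156 kJ/kg
vaporisation at 76.7 °C: 195 kJ/kg
vapour 76.7→130 °C: 28.782 kJ/kg
Δh = 69.156 + 195 + 28.782 = 292.94 kJ/kg
Q = ṁ·Δh = 299.8 kg/h × 292.94 kJ/kg = 87823 kJ/h
|Q| = 24.395 kW = 1463.7 kJ/min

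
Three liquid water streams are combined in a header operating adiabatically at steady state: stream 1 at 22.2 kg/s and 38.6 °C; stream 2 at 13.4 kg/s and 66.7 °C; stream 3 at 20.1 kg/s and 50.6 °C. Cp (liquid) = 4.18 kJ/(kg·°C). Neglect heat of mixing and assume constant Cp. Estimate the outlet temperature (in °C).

Adiabatic, steady state ⇒ Σ ṁᵢCp,ᵢ(T_out − Tᵢ) = 0
Σ ṁᵢCp,ᵢTᵢ = 22.2×4.18×38.6 + 13.4×4.18×66.7 + 20.1×4.18×50.6 = 11569
Σ ṁᵢCp,ᵢ = 22.2×4.18 + 13.4×4.18 + 20.1×4.18 = 232.83
T_out = 11569 / 232.83 = 49.69 °C

T_out = 49.7 °C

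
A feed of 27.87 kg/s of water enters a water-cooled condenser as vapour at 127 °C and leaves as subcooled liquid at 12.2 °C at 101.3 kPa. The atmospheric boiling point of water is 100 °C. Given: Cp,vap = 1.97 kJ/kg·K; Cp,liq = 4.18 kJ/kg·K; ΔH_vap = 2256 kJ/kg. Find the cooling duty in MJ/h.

vapour 127→100 °C: -53.19 kJ/kg
condensation at 100 °C: -2256 kJ/kg
liquid 100→12.2 °C: -367 kJ/kg
Δh = -53.19 + -2256 + -367 = -2676.2 kJ/kg
Q = ṁ·Δh = 27.87 kg/s × -2676.2 kJ/kg = -74586 kJ/s
|Q| = 74586 kW = 268510 MJ/h

Q_c = 269000 MJ/h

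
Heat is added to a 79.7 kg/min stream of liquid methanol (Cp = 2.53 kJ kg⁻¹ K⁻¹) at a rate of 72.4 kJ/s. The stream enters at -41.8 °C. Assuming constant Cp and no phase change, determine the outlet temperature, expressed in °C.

Q = 72.4 kJ/s = 4344 kJ/min
ΔT = Q/(ṁ·Cp) = 4344/(79.7×2.53) = 21.543 K
T_out = -41.8 + 21.543 = -20.257 °C

T_out = -20.3 °C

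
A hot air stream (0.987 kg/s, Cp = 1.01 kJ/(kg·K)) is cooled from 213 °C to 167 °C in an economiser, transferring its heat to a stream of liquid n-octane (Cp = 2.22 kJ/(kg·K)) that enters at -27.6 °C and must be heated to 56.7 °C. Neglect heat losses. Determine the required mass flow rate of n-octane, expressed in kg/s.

Heat released by hot stream: Q = 0.987 × 1.01 × (213 − 167) = 45.856 kJ/s
Energy balance on cold side (adiabatic exchanger): Q = ṁ_c·Cp_c·(T_c,out − T_c,in)
ṁ_c = 45.856 / [2.22 × (56.7 − -27.6)] = 0.24503 kg/s

ṁ_c = 0.245 kg/s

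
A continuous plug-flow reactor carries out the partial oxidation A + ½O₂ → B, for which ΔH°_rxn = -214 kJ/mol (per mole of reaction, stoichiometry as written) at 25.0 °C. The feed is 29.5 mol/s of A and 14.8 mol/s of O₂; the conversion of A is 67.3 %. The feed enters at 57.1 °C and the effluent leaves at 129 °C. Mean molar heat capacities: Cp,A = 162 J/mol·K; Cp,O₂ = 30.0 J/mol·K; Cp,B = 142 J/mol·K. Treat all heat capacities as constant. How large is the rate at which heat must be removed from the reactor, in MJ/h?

Q_out = 14200 MJ/h

Extent of reaction ξ = 0.673 × 29.5 = 19.854 mol/s
Reaction term: ξ·ΔH°_rxn = 19.854 × -214 = -4248.6 kJ/s
Sensible, feed 57.1→25 °C: -167.66 kJ/s
Outlet flows (mol/s): A 9.6465, O₂ 4.8733, B 19.854
Sensible, products 25→129 °C: 470.93 kJ/s
Q = ΔH = -3945.4 kJ/s = -3945.4 kW
Heat removed = 14203 MJ/h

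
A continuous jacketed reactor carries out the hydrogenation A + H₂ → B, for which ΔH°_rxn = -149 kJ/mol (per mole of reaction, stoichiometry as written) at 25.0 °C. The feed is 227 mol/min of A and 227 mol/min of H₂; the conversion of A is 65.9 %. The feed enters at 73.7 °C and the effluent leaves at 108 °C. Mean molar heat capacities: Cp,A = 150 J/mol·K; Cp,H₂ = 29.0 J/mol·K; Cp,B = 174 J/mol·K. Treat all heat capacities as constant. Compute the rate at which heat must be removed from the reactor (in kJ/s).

Extent of reaction ξ = 0.659 × 227 = 149.59 mol/min
Reaction term: ξ·ΔH°_rxn = 149.59 × -149 = -22289 kJ/min
Sensible, feed 73.7→25 °C: -1978.8 kJ/min
Outlet flows (mol/min): A 77.407, H₂ 77.407, B 149.59
Sensible, products 25→108 °C: 3310.5 kJ/min
Q = ΔH = -20958 kJ/min = -349.3 kW
Heat removed = 349.3 kJ/s

Q_out = 349 kJ/s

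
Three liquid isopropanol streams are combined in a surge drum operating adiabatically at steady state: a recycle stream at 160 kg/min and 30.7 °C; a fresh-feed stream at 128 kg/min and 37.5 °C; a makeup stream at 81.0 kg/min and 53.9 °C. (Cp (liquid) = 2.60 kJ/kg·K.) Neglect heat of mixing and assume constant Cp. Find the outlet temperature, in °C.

T_out = 38.2 °C

Adiabatic, steady state ⇒ Σ ṁᵢCp,ᵢ(T_out − Tᵢ) = 0
T_out = Σ ṁᵢCp,ᵢTᵢ / Σ ṁᵢCp,ᵢ
      = 36603 / 959.4 = 38.151 °C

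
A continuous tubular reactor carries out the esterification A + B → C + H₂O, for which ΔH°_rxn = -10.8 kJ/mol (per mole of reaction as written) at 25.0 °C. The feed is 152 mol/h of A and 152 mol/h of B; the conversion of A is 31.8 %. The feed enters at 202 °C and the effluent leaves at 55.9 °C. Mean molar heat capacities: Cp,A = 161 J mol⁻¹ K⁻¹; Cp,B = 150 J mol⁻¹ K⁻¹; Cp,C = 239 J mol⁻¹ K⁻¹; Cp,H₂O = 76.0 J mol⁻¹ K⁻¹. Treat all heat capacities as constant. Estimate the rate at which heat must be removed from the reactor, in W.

Q_out = 2060 W

Extent of reaction ξ = 0.318 × 152 = 48.336 mol/h
Reaction term: ξ·ΔH°_rxn = 48.336 × -10.8 = -522.03 kJ/h
Sensible, feed 202→25 °C: -8367.1 kJ/h
Outlet flows (mol/h): A 103.66, B 103.66, C 48.336, H₂O 48.336
Sensible, products 25→55.9 °C: 1466.7 kJ/h
Q = ΔH = -7422.5 kJ/h = -2.0618 kW
Heat removed = 2061.8 W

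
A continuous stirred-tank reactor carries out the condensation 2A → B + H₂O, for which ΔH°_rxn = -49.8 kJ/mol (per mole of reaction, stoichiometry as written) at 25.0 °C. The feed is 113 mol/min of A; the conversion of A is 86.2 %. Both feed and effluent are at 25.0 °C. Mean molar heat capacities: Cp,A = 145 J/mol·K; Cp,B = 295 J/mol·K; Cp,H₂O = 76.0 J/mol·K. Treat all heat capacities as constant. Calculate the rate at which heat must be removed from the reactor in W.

Extent of reaction ξ = 0.862 × 113 / 2 = 48.703 mol/min
Reaction term: ξ·ΔH°_rxn = 48.703 × -49.8 = -2425.4 kJ/min
Q = ΔH = -2425.4 kJ/min = -40.423 kW
Heat removed = 40423 W

Q_out = 40400 W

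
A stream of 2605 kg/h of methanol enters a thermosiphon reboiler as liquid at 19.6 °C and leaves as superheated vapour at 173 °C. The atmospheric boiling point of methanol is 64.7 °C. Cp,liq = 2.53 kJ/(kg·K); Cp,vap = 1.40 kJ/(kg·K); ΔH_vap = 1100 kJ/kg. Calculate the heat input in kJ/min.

Q = 59300 kJ/min

liquid 19.6→64.7 °C: 114.1 kJ/kg
vaporisation at 64.7 °C: 1100 kJ/kg
vapour 64.7→173 °C: 151.62 kJ/kg
Δh = 114.1 + 1100 + 151.62 = 1365.7 kJ/kg
Q = ṁ·Δh = 2605 kg/h × 1365.7 kJ/kg = 3.5577e+06 kJ/h
|Q| = 988.25 kW = 59295 kJ/min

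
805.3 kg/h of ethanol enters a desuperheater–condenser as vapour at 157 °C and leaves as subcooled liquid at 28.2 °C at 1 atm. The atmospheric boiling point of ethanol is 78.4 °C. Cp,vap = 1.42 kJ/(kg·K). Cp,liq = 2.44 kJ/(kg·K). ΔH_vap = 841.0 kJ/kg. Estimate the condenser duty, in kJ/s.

vapour 157→78.4 °C: -111.61 kJ/kg
condensation at 78.4 °C: -841 kJ/kg
liquid 78.4→28.2 °C: -122.49 kJ/kg
Δh = -111.61 + -841 + -122.49 = -1075.1 kJ/kg
Q = ṁ·Δh = 805.3 kg/h × -1075.1 kJ/kg = -865780 kJ/h
|Q| = 240.49 kW

Q_c = 240 kJ/s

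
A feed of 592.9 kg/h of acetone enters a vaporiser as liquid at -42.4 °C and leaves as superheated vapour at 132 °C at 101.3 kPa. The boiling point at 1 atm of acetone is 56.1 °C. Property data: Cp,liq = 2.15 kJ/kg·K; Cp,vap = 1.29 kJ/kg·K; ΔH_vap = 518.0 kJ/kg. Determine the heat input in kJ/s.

liquid -42.4→56.1 °C: 211.77 kJ/kg
vaporisation at 56.1 °C: 518 kJ/kg
vapour 56.1→132 °C: 97.911 kJ/kg
Δh = 211.77 + 518 + 97.911 = 827.69 kJ/kg
Q = ṁ·Δh = 592.9 kg/h × 827.69 kJ/kg = 490740 kJ/h
|Q| = 136.32 kW

Q = 136 kJ/s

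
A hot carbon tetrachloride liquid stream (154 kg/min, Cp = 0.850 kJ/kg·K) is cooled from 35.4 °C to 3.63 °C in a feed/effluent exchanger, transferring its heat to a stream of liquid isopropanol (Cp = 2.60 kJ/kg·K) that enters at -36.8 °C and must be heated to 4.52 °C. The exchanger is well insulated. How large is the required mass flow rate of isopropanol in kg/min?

ṁ_c = 38.7 kg/min

Heat released by hot stream: Q = 154 × 0.850 × (35.4 − 3.63) = 4158.7 kJ/min
Energy balance on cold side (adiabatic exchanger): Q = ṁ_c·Cp_c·(T_c,out − T_c,in)
ṁ_c = 4158.7 / [2.60 × (4.52 − -36.8)] = 38.71 kg/min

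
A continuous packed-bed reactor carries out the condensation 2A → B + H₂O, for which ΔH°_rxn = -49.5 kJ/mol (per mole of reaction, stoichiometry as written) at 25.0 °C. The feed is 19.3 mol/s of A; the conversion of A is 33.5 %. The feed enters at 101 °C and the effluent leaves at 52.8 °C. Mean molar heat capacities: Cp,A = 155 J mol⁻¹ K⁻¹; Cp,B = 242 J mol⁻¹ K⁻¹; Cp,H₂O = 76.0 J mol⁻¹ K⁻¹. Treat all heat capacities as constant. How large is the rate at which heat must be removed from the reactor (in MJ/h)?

Extent of reaction ξ = 0.335 × 19.3 / 2 = 3.2328 mol/s
Reaction term: ξ·ΔH°_rxn = 3.2328 × -49.5 = -160.02 kJ/s
Sensible, feed 101→25 °C: -227.35 kJ/s
Outlet flows (mol/s): A 12.835, B 3.2328, H₂O 3.2328
Sensible, products 25→52.8 °C: 83.883 kJ/s
Q = ΔH = -303.49 kJ/s = -303.49 kW
Heat removed = 1092.6 MJ/h

Q_out = 1090 MJ/h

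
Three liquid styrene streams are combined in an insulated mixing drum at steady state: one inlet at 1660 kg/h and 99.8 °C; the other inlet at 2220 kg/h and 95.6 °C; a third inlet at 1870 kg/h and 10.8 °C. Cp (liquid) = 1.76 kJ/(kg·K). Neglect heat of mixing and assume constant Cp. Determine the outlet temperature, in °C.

T_out = 69.2 °C

Energy balance with Q = 0: Σ ṁᵢCp,ᵢ(T_out − Tᵢ) = 0
Σ ṁᵢCp,ᵢTᵢ = 1660×1.76×99.8 + 2220×1.76×95.6 + 1870×1.76×10.8 = 700650
Σ ṁᵢCp,ᵢ = 1660×1.76 + 2220×1.76 + 1870×1.76 = 10120
T_out = 700650 / 10120 = 69.234 °C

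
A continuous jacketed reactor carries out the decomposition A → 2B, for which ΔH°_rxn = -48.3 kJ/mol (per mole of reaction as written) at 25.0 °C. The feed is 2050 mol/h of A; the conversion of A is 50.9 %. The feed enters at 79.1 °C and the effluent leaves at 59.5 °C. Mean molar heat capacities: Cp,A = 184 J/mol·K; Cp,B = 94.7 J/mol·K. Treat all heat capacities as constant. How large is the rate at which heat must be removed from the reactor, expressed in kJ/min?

Extent of reaction ξ = 0.509 × 2050 = 1043.5 mol/h
Reaction term: ξ·ΔH°_rxn = 1043.5 × -48.3 = -50399 kJ/h
Sensible, feed 79.1→25 °C: -20407 kJ/h
Outlet flows (mol/h): A 1006.5, B 2086.9
Sensible, products 25→59.5 °C: 13208 kJ/h
Q = ΔH = -57597 kJ/h = -15.999 kW
Heat removed = 959.96 kJ/min

Q_out = 960 kJ/min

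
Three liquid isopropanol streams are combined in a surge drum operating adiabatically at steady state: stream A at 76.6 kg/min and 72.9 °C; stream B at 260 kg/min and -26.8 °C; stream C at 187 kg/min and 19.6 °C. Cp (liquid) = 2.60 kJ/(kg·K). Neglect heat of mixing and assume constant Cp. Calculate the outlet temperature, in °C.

T_out = 4.36 °C

Energy balance with Q = 0: Σ ṁᵢCp,ᵢ(T_out − Tᵢ) = 0
Σ ṁᵢCp,ᵢTᵢ = 76.6×2.60×72.9 + 260×2.60×-26.8 + 187×2.60×19.6 = 5931.5
Σ ṁᵢCp,ᵢ = 76.6×2.60 + 260×2.60 + 187×2.60 = 1361.4
T_out = 5931.5 / 1361.4 = 4.357 °C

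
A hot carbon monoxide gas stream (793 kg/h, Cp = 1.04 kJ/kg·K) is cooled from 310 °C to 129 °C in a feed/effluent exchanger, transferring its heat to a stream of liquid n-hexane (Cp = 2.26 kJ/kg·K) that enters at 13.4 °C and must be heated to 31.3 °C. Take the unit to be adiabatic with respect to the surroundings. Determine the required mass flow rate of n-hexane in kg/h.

ṁ_c = 3690 kg/h

Heat released by hot stream: Q = 793 × 1.04 × (310 − 129) = 149270 kJ/h
Energy balance on cold side (adiabatic exchanger): Q = ṁ_c·Cp_c·(T_c,out − T_c,in)
ṁ_c = 149270 / [2.26 × (31.3 − 13.4)] = 3690 kg/h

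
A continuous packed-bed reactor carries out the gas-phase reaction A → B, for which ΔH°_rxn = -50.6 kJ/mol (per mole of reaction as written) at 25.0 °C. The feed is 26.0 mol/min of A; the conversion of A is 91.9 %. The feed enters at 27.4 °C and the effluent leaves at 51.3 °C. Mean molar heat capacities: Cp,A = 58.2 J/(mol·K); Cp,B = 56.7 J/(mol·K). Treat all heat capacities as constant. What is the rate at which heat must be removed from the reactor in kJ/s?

Extent of reaction ξ = 0.919 × 26.0 = 23.894 mol/min
Reaction term: ξ·ΔH°_rxn = 23.894 × -50.6 = -1209 kJ/min
Sensible, feed 27.4→25 °C: -3.6317 kJ/min
Outlet flows (mol/min): A 2.106, B 23.894
Sensible, products 25→51.3 °C: 38.855 kJ/min
Q = ΔH = -1173.8 kJ/min = -19.564 kW
Heat removed = 19.564 kJ/s

Q_out = 19.6 kJ/s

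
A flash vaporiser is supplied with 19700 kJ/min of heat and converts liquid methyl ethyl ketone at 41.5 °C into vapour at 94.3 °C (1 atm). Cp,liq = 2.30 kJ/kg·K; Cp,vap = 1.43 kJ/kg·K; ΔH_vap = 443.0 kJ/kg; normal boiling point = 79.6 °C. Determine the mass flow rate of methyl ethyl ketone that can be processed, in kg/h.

ṁ = 2140 kg/h

Δh = 2.30×(79.6−41.5) + 443.0 + 1.43×(94.3−79.6) = 551.65 kJ/kg
Q = 19700 kJ/min = 328.33 kJ/s = 1.182e+06 kJ/h
ṁ = Q/Δh = 1.182e+06 / 551.65 = 2142.7 kg/h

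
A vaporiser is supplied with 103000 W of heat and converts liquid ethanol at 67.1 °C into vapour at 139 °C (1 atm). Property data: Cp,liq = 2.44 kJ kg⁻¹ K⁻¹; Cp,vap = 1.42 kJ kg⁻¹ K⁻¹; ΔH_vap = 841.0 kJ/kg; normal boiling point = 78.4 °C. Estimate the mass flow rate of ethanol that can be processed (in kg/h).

Δh = 2.44×(78.4−67.1) + 841.0 + 1.42×(139−78.4) = 954.62 kJ/kg
Q = 103000 W = 103 kJ/s = 370800 kJ/h
ṁ = Q/Δh = 370800 / 954.62 = 388.43 kg/h

ṁ = 388 kg/h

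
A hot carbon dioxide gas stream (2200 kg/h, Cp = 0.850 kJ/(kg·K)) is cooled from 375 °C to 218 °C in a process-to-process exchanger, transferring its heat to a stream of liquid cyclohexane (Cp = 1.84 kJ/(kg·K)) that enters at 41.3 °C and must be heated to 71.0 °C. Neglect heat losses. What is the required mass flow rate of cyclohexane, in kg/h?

ṁ_c = 5370 kg/h

Heat released by hot stream: Q = 2200 × 0.850 × (375 − 218) = 293590 kJ/h
Energy balance on cold side (adiabatic exchanger): Q = ṁ_c·Cp_c·(T_c,out − T_c,in)
ṁ_c = 293590 / [1.84 × (71.0 − 41.3)] = 5372.4 kg/h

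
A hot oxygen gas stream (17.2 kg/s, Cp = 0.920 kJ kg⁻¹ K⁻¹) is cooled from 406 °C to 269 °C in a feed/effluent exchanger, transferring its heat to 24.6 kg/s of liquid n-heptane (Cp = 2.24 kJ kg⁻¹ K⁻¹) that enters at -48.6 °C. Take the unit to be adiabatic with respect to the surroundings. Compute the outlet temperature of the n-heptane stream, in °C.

T_c,out = -9.26 °C

Heat released by hot stream: Q = 17.2 × 0.920 × (406 − 269) = 2167.9 kJ/s
Energy balance on cold side (adiabatic exchanger): Q = ṁ_c·Cp_c·(T_c,out − T_c,in)
T_c,out = -48.6 + 2167.9/(24.6 × 2.24) = -9.2582 °C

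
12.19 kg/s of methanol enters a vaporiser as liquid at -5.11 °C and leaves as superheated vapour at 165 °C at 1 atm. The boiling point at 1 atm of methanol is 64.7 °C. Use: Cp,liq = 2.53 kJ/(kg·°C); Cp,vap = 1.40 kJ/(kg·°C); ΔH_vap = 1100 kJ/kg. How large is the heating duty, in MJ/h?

Q = 62200 MJ/h

liquid -5.11→64.7 °C: 176.62 kJ/kg
vaporisation at 64.7 °C: 1100 kJ/kg
vapour 64.7→165 °C: 140.42 kJ/kg
Δh = 176.62 + 1100 + 140.42 = 1417 kJ/kg
Q = ṁ·Δh = 12.19 kg/s × 1417 kJ/kg = 17274 kJ/s
|Q| = 17274 kW = 62185 MJ/h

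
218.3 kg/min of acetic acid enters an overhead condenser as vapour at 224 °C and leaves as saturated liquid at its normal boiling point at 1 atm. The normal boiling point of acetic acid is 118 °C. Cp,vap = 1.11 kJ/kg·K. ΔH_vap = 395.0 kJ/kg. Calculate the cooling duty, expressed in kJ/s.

Q_c = 1870 kJ/s

vapour 224→118 °C: -117.66 kJ/kg
condensation at 118 °C: -395 kJ/kg
Δh = -117.66 + -395 = -512.66 kJ/kg
Q = ṁ·Δh = 218.3 kg/min × -512.66 kJ/kg = -111910 kJ/min
|Q| = 1865.2 kW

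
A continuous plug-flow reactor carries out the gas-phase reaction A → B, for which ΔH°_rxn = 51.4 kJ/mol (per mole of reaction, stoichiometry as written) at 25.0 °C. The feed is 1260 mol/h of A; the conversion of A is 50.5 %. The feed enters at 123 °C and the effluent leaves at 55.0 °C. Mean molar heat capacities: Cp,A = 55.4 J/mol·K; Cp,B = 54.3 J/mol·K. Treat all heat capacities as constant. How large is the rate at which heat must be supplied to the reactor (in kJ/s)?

Extent of reaction ξ = 0.505 × 1260 = 636.3 mol/h
Reaction term: ξ·ΔH°_rxn = 636.3 × 51.4 = 32706 kJ/h
Sensible, feed 123→25 °C: -6840.8 kJ/h
Outlet flows (mol/h): A 623.7, B 636.3
Sensible, products 25→55.0 °C: 2073.1 kJ/h
Q = ΔH = 27938 kJ/h = 7.7606 kW
Heat supplied = 7.7606 kJ/s

Q_in = 7.76 kJ/s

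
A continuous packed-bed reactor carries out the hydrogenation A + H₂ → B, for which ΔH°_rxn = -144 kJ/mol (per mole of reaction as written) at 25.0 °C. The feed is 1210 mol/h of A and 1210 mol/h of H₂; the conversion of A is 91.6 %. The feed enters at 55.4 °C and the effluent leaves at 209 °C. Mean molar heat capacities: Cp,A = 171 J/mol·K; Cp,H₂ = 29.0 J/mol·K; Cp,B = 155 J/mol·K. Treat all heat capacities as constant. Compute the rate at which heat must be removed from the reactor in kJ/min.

Extent of reaction ξ = 0.916 × 1210 = 1108.4 mol/h
Reaction term: ξ·ΔH°_rxn = 1108.4 × -144 = -159600 kJ/h
Sensible, feed 55.4→25 °C: -7356.8 kJ/h
Outlet flows (mol/h): A 101.64, H₂ 101.64, B 1108.4
Sensible, products 25→209 °C: 35351 kJ/h
Q = ΔH = -131610 kJ/h = -36.558 kW
Heat removed = 2193.5 kJ/min

Q_out = 2190 kJ/min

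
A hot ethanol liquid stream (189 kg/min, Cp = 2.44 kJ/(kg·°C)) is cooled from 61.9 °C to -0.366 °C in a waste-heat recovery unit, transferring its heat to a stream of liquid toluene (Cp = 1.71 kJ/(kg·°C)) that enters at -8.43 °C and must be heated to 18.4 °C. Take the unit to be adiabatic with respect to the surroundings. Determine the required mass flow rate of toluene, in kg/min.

Heat released by hot stream: Q = 189 × 2.44 × (61.9 − -0.366) = 28715 kJ/min
Energy balance on cold side (adiabatic exchanger): Q = ṁ_c·Cp_c·(T_c,out − T_c,in)
ṁ_c = 28715 / [1.71 × (18.4 − -8.43)] = 625.87 kg/min

ṁ_c = 626 kg/min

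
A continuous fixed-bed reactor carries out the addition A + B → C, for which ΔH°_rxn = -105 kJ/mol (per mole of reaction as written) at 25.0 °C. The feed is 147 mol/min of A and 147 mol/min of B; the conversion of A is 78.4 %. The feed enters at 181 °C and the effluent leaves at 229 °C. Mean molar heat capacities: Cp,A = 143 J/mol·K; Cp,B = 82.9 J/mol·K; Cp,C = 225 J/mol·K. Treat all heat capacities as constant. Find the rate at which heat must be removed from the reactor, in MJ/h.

Q_out = 632 MJ/h

Extent of reaction ξ = 0.784 × 147 = 115.25 mol/min
Reaction term: ξ·ΔH°_rxn = 115.25 × -105 = -12101 kJ/min
Sensible, feed 181→25 °C: -5180.3 kJ/min
Outlet flows (mol/min): A 31.752, B 31.752, C 115.25
Sensible, products 25→229 °C: 6753.1 kJ/min
Q = ΔH = -10528 kJ/min = -175.47 kW
Heat removed = 631.69 MJ/h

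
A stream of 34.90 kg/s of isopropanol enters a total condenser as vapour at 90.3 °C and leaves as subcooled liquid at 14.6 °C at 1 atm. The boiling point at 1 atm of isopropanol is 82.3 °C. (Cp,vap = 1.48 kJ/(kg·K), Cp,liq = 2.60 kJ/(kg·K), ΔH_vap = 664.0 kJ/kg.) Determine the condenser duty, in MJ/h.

Q_c = 107000 MJ/h

vapour 90.3→82.3 °C: -11.84 kJ/kg
condensation at 82.3 °C: -664 kJ/kg
liquid 82.3→14.6 °C: -176.02 kJ/kg
Δh = -11.84 + -664 + -176.02 = -851.86 kJ/kg
Q = ṁ·Δh = 34.90 kg/s × -851.86 kJ/kg = -29730 kJ/s
|Q| = 29730 kW = 107030 MJ/h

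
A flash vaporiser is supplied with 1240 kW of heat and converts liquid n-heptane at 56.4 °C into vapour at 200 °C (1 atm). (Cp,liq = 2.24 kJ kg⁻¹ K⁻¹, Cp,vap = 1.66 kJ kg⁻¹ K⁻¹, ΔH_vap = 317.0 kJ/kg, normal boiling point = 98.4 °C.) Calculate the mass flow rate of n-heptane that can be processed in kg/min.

ṁ = 128 kg/min

Δh = 2.24×(98.4−56.4) + 317.0 + 1.66×(200−98.4) = 579.74 kJ/kg
Q = 1240 kW = 1240 kJ/s = 74400 kJ/min
ṁ = Q/Δh = 74400 / 579.74 = 128.33 kg/min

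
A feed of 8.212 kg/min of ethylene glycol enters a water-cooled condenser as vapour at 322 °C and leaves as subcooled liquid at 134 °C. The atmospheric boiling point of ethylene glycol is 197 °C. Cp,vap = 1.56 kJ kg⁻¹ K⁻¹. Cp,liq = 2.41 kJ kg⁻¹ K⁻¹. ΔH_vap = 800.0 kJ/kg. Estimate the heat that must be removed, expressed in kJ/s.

vapour 322→197 °C: -195 kJ/kg
condensation at 197 °C: -800 kJ/kg
liquid 197→134 °C: -151.83 kJ/kg
Δh = -195 + -800 + -151.83 = -1146.8 kJ/kg
Q = ṁ·Δh = 8.212 kg/min × -1146.8 kJ/kg = -9417.8 kJ/min
|Q| = 156.96 kW

Q_c = 157 kJ/s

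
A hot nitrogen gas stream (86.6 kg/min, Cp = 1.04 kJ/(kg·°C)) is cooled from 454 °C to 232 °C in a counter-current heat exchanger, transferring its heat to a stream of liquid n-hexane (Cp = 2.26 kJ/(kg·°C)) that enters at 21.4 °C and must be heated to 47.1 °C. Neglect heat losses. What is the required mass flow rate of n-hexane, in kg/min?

Heat released by hot stream: Q = 86.6 × 1.04 × (454 − 232) = 19994 kJ/min
Energy balance on cold side (adiabatic exchanger): Q = ṁ_c·Cp_c·(T_c,out − T_c,in)
ṁ_c = 19994 / [2.26 × (47.1 − 21.4)] = 344.24 kg/min

ṁ_c = 344 kg/min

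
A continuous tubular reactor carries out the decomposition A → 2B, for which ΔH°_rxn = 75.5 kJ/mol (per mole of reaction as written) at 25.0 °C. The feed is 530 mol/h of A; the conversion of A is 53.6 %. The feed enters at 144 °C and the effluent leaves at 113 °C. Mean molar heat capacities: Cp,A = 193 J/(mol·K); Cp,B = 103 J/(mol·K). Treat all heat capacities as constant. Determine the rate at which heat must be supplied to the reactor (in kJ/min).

Extent of reaction ξ = 0.536 × 530 = 284.08 mol/h
Reaction term: ξ·ΔH°_rxn = 284.08 × 75.5 = 21448 kJ/h
Sensible, feed 144→25 °C: -12173 kJ/h
Outlet flows (mol/h): A 245.92, B 568.16
Sensible, products 25→113 °C: 9326.5 kJ/h
Q = ΔH = 18602 kJ/h = 5.1672 kW
Heat supplied = 310.03 kJ/min

Q_in = 310 kJ/min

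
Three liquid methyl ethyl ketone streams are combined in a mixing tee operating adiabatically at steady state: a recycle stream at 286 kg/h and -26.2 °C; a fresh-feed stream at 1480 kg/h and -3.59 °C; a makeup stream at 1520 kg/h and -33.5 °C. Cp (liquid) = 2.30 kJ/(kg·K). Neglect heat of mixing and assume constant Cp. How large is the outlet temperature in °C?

T_out = -19.4 °C

Adiabatic, steady state ⇒ Σ ṁᵢCp,ᵢ(T_out − Tᵢ) = 0
Σ ṁᵢCp,ᵢTᵢ = 286×2.30×-26.2 + 1480×2.30×-3.59 + 1520×2.30×-33.5 = -146570
Σ ṁᵢCp,ᵢ = 286×2.30 + 1480×2.30 + 1520×2.30 = 7557.8
T_out = -146570 / 7557.8 = -19.393 °C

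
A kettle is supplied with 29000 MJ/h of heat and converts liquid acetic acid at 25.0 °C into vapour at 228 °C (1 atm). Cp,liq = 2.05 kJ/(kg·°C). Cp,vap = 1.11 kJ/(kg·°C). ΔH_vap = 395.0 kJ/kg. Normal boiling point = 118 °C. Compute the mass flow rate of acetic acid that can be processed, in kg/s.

ṁ = 11.4 kg/s

Δh = 2.05×(118−25.0) + 395.0 + 1.11×(228−118) = 707.75 kJ/kg
Q = 29000 MJ/h = 8055.6 kJ/s = 8055.6 kJ/s
ṁ = Q/Δh = 8055.6 / 707.75 = 11.382 kg/s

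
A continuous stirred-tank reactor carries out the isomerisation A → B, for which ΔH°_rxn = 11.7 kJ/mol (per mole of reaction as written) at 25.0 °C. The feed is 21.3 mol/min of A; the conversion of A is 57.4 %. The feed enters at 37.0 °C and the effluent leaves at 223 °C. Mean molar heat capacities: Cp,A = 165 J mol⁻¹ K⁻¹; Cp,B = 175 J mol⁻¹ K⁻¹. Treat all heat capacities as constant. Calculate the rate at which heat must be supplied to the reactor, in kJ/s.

Extent of reaction ξ = 0.574 × 21.3 = 12.226 mol/min
Reaction term: ξ·ΔH°_rxn = 12.226 × 11.7 = 143.05 kJ/min
Sensible, feed 37.0→25 °C: -42.174 kJ/min
Outlet flows (mol/min): A 9.0738, B 12.226
Sensible, products 25→223 °C: 720.08 kJ/min
Q = ΔH = 820.95 kJ/min = 13.683 kW
Heat supplied = 13.683 kJ/s

Q_in = 13.7 kJ/s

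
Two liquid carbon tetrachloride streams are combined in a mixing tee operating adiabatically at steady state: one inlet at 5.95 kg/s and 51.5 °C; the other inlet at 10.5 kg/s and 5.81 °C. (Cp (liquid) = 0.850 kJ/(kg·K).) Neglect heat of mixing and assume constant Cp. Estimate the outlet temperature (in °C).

T_out = 22.3 °C

No heat crosses the boundary, so H_out = H_in.
T_out = Σ ṁᵢCp,ᵢTᵢ / Σ ṁᵢCp,ᵢ
      = 312.32 / 13.982 = 22.336 °C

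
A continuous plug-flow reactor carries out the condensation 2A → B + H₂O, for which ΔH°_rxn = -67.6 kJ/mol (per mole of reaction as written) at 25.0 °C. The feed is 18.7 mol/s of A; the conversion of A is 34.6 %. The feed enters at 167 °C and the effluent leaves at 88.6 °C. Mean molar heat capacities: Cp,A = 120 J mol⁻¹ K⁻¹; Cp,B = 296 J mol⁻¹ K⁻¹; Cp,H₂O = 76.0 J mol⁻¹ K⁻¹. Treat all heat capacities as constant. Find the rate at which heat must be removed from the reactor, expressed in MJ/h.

Q_out = 1320 MJ/h

Extent of reaction ξ = 0.346 × 18.7 / 2 = 3.2351 mol/s
Reaction term: ξ·ΔH°_rxn = 3.2351 × -67.6 = -218.69 kJ/s
Sensible, feed 167→25 °C: -318.65 kJ/s
Outlet flows (mol/s): A 12.23, B 3.2351, H₂O 3.2351
Sensible, products 25→88.6 °C: 169.88 kJ/s
Q = ΔH = -367.46 kJ/s = -367.46 kW
Heat removed = 1322.9 MJ/h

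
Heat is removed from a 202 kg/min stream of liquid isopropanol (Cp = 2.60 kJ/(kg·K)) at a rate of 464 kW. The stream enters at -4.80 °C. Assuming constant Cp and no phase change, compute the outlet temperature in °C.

Q = 464 kW = 27840 kJ/min
ΔT = Q/(ṁ·Cp) = 27840/(202×2.60) = 53.008 K
T_out = -4.80 − 53.008 = -57.808 °C

T_out = -57.8 °C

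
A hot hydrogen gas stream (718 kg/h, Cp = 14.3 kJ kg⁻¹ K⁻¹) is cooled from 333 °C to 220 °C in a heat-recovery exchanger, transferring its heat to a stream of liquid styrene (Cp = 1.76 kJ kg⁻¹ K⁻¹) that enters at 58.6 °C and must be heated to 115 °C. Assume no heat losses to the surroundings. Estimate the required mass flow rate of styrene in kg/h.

ṁ_c = 11700 kg/h

Heat released by hot stream: Q = 718 × 14.3 × (333 − 220) = 1.1602e+06 kJ/h
Energy balance on cold side (adiabatic exchanger): Q = ṁ_c·Cp_c·(T_c,out − T_c,in)
ṁ_c = 1.1602e+06 / [1.76 × (115 − 58.6)] = 11688 kg/h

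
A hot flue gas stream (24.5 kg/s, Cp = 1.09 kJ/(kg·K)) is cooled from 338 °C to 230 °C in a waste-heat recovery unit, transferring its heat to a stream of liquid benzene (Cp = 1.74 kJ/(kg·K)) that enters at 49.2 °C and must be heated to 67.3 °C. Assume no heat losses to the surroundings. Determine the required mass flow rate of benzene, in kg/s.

ṁ_c = 91.6 kg/s

Heat released by hot stream: Q = 24.5 × 1.09 × (338 − 230) = 2884.1 kJ/s
Energy balance on cold side (adiabatic exchanger): Q = ṁ_c·Cp_c·(T_c,out − T_c,in)
ṁ_c = 2884.1 / [1.74 × (67.3 − 49.2)] = 91.577 kg/s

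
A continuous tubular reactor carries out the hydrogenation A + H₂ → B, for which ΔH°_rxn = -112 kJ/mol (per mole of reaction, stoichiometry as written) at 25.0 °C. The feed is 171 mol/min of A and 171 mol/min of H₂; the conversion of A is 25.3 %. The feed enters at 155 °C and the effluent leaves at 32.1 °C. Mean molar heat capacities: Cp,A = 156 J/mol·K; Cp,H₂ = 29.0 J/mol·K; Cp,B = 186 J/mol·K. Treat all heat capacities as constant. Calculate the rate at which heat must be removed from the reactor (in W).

Q_out = 146000 W

Extent of reaction ξ = 0.253 × 171 = 43.263 mol/min
Reaction term: ξ·ΔH°_rxn = 43.263 × -112 = -4845.5 kJ/min
Sensible, feed 155→25 °C: -4112.6 kJ/min
Outlet flows (mol/min): A 127.74, H₂ 127.74, B 43.263
Sensible, products 25→32.1 °C: 224.92 kJ/min
Q = ΔH = -8733.1 kJ/min = -145.55 kW
Heat removed = 145550 W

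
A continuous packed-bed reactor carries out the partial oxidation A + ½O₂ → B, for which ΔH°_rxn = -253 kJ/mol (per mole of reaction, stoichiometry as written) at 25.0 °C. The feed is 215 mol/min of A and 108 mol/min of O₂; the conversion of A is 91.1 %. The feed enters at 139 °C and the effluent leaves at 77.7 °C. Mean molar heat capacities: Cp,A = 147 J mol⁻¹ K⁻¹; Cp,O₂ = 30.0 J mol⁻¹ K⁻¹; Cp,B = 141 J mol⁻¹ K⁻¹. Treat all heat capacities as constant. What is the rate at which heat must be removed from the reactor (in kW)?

Extent of reaction ξ = 0.911 × 215 = 195.87 mol/min
Reaction term: ξ·ΔH°_rxn = 195.87 × -253 = -49554 kJ/min
Sensible, feed 139→25 °C: -3972.3 kJ/min
Outlet flows (mol/min): A 19.135, O₂ 10.067, B 195.87
Sensible, products 25→77.7 °C: 1619.6 kJ/min
Q = ΔH = -51907 kJ/min = -865.11 kW
Heat removed = 865.11 kW

Q_out = 865 kW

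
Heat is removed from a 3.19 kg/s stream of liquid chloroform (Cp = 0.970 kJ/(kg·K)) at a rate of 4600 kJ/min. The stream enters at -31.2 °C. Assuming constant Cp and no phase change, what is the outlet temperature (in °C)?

Q = 4600 kJ/min = 76.667 kJ/s
ΔT = Q/(ṁ·Cp) = 76.667/(3.19×0.970) = 24.777 K
T_out = -31.2 − 24.777 = -55.977 °C

T_out = -56.0 °C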